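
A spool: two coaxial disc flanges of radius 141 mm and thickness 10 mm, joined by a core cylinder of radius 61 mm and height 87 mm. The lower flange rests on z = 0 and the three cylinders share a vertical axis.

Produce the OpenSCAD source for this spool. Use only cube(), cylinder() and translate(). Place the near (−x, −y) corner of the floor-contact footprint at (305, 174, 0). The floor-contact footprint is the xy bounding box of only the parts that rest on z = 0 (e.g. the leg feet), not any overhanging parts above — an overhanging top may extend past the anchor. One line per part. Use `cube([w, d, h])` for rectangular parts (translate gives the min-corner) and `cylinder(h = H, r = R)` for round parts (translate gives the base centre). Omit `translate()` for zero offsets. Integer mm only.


translate([446, 315, 0]) cylinder(h = 10, r = 141);
translate([446, 315, 10]) cylinder(h = 87, r = 61);
translate([446, 315, 97]) cylinder(h = 10, r = 141);


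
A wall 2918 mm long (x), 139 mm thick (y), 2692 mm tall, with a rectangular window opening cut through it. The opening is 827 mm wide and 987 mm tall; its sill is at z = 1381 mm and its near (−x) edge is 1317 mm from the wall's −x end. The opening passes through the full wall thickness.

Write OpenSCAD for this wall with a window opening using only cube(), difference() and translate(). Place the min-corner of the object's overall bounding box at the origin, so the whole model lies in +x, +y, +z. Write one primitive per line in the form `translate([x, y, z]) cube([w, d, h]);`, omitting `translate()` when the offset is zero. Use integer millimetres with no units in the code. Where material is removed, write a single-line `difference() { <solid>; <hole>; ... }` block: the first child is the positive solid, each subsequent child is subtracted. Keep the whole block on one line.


difference() { cube([2918, 139, 2692]); translate([1317, 0, 1381]) cube([827, 139, 987]); }


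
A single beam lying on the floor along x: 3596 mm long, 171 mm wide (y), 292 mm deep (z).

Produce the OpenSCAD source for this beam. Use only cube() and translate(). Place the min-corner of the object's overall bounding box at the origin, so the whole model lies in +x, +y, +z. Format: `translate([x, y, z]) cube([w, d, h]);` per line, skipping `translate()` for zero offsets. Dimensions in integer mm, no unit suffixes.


cube([3596, 171, 292]);


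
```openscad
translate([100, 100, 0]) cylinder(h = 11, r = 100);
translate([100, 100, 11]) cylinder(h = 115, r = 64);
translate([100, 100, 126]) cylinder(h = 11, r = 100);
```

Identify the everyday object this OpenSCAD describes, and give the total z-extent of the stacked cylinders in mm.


A spool. The overall height is 137 mm.

Three coaxial cylinders, large–small–large — a spool. Two 11 mm flanges and a 115 mm core give 11 + 115 + 11 = 137 mm.


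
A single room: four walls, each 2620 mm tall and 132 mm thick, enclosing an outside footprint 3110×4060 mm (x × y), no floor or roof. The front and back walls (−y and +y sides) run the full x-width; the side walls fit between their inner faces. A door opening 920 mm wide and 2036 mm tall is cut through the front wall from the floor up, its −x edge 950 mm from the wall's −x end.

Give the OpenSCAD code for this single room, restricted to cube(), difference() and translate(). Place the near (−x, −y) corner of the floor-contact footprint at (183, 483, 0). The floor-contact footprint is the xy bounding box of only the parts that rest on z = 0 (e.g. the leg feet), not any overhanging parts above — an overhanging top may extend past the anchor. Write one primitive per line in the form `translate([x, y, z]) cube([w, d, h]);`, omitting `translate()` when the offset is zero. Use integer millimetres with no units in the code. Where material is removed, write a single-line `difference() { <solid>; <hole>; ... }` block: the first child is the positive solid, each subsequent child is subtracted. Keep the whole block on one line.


difference() { translate([183, 483, 0]) cube([3110, 132, 2620]); translate([1133, 483, 0]) cube([920, 132, 2036]); }
translate([183, 4411, 0]) cube([3110, 132, 2620]);
translate([183, 615, 0]) cube([132, 3796, 2620]);
translate([3161, 615, 0]) cube([132, 3796, 2620]);


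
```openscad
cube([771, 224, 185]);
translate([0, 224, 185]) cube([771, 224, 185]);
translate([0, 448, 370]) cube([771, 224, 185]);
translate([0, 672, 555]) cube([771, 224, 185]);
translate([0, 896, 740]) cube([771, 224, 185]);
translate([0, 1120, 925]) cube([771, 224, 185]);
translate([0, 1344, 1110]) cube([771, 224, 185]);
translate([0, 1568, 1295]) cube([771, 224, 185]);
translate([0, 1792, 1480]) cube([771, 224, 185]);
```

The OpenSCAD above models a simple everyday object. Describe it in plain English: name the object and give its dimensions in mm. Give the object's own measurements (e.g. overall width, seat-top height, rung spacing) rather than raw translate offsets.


A straight staircase of 9 solid steps. Each step is 771 mm wide (x), 224 mm deep (y, the going) and 185 mm tall (the rise). The first step rests on the floor; each subsequent step sits one going further in +y and one rise higher in +z, directly behind and above the previous step with no overlap.


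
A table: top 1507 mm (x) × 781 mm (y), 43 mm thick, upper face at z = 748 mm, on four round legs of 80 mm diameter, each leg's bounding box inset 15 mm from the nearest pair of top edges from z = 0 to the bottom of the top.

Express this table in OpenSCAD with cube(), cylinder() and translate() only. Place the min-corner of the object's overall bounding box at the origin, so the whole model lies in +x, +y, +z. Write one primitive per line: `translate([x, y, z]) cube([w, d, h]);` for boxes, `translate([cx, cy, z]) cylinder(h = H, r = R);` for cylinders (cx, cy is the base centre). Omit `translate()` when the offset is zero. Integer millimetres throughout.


// leg_h = 748 - 43 = 705
translate([0, 0, 705]) cube([1507, 781, 43]);
translate([55, 55, 0]) cylinder(h = 705, r = 40);
translate([1452, 55, 0]) cylinder(h = 705, r = 40);
translate([55, 726, 0]) cylinder(h = 705, r = 40);
translate([1452, 726, 0]) cylinder(h = 705, r = 40);


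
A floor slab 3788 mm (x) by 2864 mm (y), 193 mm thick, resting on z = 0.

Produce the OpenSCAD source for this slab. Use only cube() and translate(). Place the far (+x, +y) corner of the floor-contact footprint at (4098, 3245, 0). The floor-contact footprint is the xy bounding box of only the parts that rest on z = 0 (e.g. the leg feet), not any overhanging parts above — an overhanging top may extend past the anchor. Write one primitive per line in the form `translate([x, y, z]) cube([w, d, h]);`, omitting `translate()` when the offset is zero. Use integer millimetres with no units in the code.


translate([310, 381, 0]) cube([3788, 2864, 193]);


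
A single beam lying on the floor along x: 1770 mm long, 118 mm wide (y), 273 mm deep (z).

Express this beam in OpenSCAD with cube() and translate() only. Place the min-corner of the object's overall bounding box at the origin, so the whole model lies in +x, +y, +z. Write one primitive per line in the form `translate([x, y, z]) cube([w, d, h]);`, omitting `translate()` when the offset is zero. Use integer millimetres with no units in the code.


cube([1770, 118, 273]);


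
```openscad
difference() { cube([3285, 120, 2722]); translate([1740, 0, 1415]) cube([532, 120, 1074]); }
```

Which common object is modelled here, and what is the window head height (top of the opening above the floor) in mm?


A wall with a window opening. The window head height is 2489 mm.

A wall with a rectangular opening subtracted — a window. Sill at z = 1415, opening 1074 mm tall, so the head is at 1415 + 1074 = 2489 mm.


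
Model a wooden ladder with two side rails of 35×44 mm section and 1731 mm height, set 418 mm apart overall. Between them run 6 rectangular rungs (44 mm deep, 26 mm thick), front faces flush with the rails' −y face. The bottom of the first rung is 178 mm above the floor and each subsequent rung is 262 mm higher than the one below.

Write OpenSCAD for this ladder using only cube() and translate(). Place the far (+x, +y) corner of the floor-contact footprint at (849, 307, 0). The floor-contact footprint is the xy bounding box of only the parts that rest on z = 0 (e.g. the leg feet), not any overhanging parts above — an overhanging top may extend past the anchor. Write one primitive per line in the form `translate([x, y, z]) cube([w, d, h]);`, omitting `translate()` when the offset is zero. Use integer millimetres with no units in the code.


// rung span = 418 - 2*35 = 348
// rung[k] z = 178 + k*262
translate([431, 263, 0]) cube([35, 44, 1731]);
translate([814, 263, 0]) cube([35, 44, 1731]);
translate([466, 263, 178]) cube([348, 44, 26]);
translate([466, 263, 440]) cube([348, 44, 26]);
translate([466, 263, 702]) cube([348, 44, 26]);
translate([466, 263, 964]) cube([348, 44, 26]);
translate([466, 263, 1226]) cube([348, 44, 26]);
translate([466, 263, 1488]) cube([348, 44, 26]);


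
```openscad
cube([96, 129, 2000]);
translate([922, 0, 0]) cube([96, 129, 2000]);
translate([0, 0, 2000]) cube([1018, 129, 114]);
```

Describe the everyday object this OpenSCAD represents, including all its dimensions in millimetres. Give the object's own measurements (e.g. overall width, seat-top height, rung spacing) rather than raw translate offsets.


A door frame. The clear opening is 826 mm wide and 2000 mm high. Two 96 mm wide jambs, 129 mm deep, stand either side of the opening from the floor to the top of the opening. A 114 mm thick head sits across the top of both jambs, spanning the full outside width of the frame.


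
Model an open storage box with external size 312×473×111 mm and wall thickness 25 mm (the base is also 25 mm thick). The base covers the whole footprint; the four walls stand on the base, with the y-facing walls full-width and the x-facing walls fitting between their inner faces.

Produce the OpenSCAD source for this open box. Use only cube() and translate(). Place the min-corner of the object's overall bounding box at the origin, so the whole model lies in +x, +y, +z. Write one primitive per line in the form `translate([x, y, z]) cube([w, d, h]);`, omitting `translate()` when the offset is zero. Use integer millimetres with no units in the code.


cube([312, 473, 25]);
translate([0, 0, 25]) cube([312, 25, 86]);
translate([0, 448, 25]) cube([312, 25, 86]);
translate([0, 25, 25]) cube([25, 423, 86]);
translate([287, 25, 25]) cube([25, 423, 86]);


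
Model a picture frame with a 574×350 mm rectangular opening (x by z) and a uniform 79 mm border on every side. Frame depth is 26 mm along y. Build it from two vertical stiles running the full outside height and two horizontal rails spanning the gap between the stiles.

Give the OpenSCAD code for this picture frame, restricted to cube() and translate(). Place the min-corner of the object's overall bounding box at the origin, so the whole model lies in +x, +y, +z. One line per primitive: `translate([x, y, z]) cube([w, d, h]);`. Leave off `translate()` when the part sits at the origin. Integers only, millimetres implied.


cube([79, 26, 508]);
translate([653, 0, 0]) cube([79, 26, 508]);
translate([79, 0, 0]) cube([574, 26, 79]);
translate([79, 0, 429]) cube([574, 26, 79]);


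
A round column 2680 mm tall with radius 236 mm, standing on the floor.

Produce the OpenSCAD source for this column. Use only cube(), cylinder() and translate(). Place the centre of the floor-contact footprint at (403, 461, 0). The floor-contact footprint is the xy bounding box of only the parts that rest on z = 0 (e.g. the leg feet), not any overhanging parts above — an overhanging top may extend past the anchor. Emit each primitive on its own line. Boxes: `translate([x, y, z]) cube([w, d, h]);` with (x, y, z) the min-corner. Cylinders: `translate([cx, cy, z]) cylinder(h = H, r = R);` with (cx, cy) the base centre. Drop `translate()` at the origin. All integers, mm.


translate([403, 461, 0]) cylinder(h = 2680, r = 236);


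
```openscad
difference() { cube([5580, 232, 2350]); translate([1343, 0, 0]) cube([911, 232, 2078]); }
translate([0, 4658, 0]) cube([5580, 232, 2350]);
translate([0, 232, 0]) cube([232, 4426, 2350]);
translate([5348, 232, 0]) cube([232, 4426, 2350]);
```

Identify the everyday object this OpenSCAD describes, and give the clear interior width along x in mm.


A single room. The interior width is 5116 mm.

Four walls enclosing a rectangle with a door in the front wall — a room. Outside width 5580 minus two 232 mm walls gives 5116 mm.


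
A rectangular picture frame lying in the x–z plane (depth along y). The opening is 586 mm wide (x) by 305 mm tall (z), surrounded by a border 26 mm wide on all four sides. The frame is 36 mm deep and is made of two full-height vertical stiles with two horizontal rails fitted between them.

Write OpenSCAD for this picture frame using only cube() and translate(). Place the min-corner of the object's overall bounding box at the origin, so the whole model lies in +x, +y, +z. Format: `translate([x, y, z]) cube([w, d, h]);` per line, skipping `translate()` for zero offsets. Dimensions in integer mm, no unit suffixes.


cube([26, 36, 357]);
translate([612, 0, 0]) cube([26, 36, 357]);
translate([26, 0, 0]) cube([586, 36, 26]);
translate([26, 0, 331]) cube([586, 36, 26]);


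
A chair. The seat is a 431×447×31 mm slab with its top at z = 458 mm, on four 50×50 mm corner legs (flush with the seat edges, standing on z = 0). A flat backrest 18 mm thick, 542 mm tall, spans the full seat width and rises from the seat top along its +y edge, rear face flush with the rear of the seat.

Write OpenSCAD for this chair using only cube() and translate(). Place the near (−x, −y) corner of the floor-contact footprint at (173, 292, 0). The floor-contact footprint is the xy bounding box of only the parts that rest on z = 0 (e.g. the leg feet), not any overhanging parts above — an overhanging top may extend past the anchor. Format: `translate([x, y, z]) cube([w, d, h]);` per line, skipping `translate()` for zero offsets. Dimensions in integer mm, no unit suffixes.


translate([173, 292, 427]) cube([431, 447, 31]);
translate([173, 292, 0]) cube([50, 50, 427]);
translate([554, 292, 0]) cube([50, 50, 427]);
translate([173, 689, 0]) cube([50, 50, 427]);
translate([554, 689, 0]) cube([50, 50, 427]);
translate([173, 721, 458]) cube([431, 18, 542]);


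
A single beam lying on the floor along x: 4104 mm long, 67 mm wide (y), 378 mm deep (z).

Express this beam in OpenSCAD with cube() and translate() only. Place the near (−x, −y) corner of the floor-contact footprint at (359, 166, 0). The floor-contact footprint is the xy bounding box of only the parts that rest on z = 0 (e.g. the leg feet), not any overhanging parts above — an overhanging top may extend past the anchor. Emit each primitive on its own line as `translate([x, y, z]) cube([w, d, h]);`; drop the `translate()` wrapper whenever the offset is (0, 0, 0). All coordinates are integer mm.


translate([359, 166, 0]) cube([4104, 67, 378]);


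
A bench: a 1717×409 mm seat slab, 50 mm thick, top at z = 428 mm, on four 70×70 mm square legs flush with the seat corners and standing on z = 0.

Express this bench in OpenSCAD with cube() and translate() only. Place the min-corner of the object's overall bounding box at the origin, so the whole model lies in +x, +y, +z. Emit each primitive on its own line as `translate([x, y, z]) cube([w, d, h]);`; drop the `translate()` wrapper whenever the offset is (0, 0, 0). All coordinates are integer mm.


// leg_h = 428 − 50 = 378
translate([0, 0, 378]) cube([1717, 409, 50]);
cube([70, 70, 378]);
translate([0, 339, 0]) cube([70, 70, 378]);
translate([1647, 0, 0]) cube([70, 70, 378]);
translate([1647, 339, 0]) cube([70, 70, 378]);


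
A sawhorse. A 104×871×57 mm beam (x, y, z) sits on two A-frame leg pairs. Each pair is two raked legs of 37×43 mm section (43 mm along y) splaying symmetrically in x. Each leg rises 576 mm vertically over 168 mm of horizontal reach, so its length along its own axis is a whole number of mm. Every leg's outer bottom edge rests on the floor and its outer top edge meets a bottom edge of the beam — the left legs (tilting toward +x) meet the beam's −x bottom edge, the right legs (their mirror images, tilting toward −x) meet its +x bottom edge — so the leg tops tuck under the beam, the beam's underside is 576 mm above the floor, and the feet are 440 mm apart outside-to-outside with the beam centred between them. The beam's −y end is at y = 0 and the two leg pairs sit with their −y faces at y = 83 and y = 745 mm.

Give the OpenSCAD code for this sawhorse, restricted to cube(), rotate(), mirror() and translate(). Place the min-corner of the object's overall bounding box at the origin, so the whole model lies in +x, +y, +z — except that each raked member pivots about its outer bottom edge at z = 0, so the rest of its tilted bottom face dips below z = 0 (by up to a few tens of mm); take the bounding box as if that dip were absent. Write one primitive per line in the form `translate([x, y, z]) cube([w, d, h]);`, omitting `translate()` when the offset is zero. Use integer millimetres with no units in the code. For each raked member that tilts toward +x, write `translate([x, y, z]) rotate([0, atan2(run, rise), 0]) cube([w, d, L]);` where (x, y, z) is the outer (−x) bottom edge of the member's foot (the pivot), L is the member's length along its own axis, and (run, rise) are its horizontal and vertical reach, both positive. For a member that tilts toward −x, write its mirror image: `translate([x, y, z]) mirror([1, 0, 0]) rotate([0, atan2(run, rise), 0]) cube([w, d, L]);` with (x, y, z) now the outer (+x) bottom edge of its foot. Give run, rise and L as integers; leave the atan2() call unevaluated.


translate([168, 0, 576]) cube([104, 871, 57]);
translate([0, 83, 0]) rotate([0, atan2(168, 576), 0]) cube([37, 43, 600]);
translate([440, 83, 0]) mirror([1, 0, 0]) rotate([0, atan2(168, 576), 0]) cube([37, 43, 600]);
translate([0, 745, 0]) rotate([0, atan2(168, 576), 0]) cube([37, 43, 600]);
translate([440, 745, 0]) mirror([1, 0, 0]) rotate([0, atan2(168, 576), 0]) cube([37, 43, 600]);


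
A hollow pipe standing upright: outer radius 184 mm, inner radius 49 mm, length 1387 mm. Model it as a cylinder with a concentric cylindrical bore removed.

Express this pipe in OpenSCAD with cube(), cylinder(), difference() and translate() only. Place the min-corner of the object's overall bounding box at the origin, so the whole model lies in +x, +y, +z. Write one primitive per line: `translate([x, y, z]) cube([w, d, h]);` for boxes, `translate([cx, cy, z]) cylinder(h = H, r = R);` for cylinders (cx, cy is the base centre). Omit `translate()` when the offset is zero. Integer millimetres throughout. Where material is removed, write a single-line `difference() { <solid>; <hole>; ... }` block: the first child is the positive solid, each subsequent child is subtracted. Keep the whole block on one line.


difference() { translate([184, 184, 0]) cylinder(h = 1387, r = 184); translate([184, 184, 0]) cylinder(h = 1387, r = 49); }


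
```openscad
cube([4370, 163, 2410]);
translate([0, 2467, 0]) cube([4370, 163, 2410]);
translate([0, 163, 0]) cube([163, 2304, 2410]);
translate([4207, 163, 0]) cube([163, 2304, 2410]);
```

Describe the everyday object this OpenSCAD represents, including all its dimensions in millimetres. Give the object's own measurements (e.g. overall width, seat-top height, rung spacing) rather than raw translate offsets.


The wall frame of a small rectangular building: four walls, each 2410 mm tall and 163 mm thick, enclosing a footprint 4370 mm (x) by 2630 mm (y) outside-to-outside, with no floor or roof. The front and back walls (the −y and +y sides) span the full width; the two side walls fit between them.


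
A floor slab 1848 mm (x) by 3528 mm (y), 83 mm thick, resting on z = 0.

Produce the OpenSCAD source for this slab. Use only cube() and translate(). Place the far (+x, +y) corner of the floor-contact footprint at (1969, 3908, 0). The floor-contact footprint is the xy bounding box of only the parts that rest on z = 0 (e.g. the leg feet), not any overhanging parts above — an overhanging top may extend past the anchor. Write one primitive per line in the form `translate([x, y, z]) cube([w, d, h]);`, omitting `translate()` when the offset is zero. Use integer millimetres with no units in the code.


translate([121, 380, 0]) cube([1848, 3528, 83]);


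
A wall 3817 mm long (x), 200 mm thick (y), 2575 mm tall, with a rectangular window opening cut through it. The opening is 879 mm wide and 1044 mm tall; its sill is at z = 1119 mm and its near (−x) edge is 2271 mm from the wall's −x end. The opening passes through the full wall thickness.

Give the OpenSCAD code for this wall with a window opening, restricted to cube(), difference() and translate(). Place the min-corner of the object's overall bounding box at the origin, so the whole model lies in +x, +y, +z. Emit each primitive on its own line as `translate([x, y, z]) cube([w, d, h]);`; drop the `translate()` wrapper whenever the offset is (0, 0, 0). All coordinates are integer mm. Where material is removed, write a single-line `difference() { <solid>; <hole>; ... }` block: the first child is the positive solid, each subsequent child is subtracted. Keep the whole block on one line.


difference() { cube([3817, 200, 2575]); translate([2271, 0, 1119]) cube([879, 200, 1044]); }


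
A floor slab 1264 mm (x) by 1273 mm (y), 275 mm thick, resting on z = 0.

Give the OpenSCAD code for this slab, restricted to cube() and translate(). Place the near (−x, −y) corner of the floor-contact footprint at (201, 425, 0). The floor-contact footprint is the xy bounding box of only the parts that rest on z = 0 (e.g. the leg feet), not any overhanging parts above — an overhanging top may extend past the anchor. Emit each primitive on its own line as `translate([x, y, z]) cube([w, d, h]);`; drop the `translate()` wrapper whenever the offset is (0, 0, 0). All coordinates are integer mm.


translate([201, 425, 0]) cube([1264, 1273, 275]);


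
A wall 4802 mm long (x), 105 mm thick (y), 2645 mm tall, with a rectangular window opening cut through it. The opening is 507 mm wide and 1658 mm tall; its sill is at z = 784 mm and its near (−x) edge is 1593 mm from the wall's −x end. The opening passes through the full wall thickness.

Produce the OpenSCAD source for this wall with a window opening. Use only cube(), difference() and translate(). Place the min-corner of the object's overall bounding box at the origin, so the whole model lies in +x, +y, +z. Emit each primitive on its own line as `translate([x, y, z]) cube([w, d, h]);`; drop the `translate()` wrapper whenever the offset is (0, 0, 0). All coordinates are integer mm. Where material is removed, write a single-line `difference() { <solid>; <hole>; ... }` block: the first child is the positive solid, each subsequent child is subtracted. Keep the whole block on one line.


difference() { cube([4802, 105, 2645]); translate([1593, 0, 784]) cube([507, 105, 1658]); }


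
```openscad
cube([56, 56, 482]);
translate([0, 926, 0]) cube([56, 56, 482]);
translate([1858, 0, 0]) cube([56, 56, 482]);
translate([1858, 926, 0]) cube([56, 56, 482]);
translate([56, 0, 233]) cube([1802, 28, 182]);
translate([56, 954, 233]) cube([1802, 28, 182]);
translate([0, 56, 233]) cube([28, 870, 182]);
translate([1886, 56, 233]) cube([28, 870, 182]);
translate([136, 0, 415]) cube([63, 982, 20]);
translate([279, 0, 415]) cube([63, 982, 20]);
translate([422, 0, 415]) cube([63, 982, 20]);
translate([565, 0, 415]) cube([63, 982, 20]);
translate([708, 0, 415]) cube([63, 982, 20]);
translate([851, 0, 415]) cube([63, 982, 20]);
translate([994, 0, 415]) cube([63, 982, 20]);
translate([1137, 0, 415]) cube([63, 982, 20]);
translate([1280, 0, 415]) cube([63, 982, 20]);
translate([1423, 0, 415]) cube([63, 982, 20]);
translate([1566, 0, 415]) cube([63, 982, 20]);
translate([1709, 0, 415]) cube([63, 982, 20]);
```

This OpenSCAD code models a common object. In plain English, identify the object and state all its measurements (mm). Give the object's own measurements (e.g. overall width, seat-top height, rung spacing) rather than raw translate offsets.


A bed frame 1914 mm long (x) by 982 mm wide (y). Four 56×56 mm corner posts, 482 mm tall, at the corners of the footprint. Four rails of 28 mm thickness and 182 mm height run between adjacent posts with their undersides at z = 233 mm, their outer faces flush with the outside of the frame (the two x-running rails run between the posts' inner faces; the two y-running rails run between the posts' inner faces). 12 slats, each 63 mm wide (x) and 20 mm thick, lie across the top of the two x-running rails, running the full 982 mm width of the frame in y; along x they sit between the end posts with a 80 mm gap after the −x posts and between neighbouring slats, leaving 86 mm before the +x posts.


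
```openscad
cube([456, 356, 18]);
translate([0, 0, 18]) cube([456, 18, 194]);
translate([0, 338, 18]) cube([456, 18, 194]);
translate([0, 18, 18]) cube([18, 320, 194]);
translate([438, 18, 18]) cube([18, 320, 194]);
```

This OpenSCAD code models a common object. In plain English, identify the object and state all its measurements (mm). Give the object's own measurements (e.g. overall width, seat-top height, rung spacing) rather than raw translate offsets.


An open-topped rectangular box: outside dimensions 456×356×212 mm, with a uniform wall and base thickness of 18 mm. The base is a full 456×356 slab on the floor; four walls sit on top of the base. The front and back walls (the −y and +y sides) span the full width; the two side walls fit between them.


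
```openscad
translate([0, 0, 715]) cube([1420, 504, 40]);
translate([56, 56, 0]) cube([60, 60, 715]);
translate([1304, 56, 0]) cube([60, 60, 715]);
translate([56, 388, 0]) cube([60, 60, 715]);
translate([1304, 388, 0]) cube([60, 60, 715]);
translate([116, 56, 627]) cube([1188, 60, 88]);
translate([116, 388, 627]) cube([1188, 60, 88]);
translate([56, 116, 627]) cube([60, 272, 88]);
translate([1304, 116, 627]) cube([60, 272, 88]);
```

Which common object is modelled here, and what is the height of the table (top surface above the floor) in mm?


A table. The table height is 755 mm.

A 1420×504×40 slab sits at z = 715 on four 60 mm square posts — a table. The top surface is at 715 + 40 = 755 mm.


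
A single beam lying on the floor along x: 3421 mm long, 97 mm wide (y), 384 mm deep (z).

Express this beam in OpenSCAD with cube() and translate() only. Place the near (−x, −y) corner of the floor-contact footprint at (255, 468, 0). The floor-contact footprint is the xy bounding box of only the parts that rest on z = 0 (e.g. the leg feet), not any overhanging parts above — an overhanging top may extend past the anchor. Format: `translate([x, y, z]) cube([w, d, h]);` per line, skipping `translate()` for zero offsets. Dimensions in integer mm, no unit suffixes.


translate([255, 468, 0]) cube([3421, 97, 384]);


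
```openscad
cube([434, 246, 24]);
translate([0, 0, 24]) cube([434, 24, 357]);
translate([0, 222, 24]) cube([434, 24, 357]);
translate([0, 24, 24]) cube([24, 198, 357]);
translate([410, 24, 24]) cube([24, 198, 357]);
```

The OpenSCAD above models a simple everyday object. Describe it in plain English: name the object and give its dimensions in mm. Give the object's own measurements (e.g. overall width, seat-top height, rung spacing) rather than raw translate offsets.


An open-topped rectangular box: outside dimensions 434×246×381 mm, with a uniform wall and base thickness of 24 mm. The base is a full 434×246 slab on the floor; four walls sit on top of the base. The front and back walls (the −y and +y sides) span the full width; the two side walls fit between them.


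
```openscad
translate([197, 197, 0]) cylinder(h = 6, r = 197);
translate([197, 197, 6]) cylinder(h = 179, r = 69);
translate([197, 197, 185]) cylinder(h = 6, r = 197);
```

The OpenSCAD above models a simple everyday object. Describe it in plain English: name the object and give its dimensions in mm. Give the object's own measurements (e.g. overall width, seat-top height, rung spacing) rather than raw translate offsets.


A spool: two coaxial disc flanges of radius 197 mm and thickness 6 mm, joined by a core cylinder of radius 69 mm and height 179 mm. The lower flange rests on z = 0 and the three cylinders share a vertical axis.


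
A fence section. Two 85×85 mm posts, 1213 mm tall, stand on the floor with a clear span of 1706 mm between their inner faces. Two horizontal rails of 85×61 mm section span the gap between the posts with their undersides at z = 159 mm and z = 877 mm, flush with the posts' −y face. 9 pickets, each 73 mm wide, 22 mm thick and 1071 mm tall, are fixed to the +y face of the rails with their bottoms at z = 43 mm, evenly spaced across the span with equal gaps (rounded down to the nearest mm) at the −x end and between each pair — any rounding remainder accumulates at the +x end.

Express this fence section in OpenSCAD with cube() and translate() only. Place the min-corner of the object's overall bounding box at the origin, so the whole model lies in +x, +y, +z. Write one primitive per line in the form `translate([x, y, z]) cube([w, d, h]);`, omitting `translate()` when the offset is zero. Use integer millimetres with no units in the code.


cube([85, 85, 1213]);
translate([1791, 0, 0]) cube([85, 85, 1213]);
translate([85, 0, 159]) cube([1706, 85, 61]);
translate([85, 0, 877]) cube([1706, 85, 61]);
translate([189, 85, 43]) cube([73, 22, 1071]);
translate([366, 85, 43]) cube([73, 22, 1071]);
translate([543, 85, 43]) cube([73, 22, 1071]);
translate([720, 85, 43]) cube([73, 22, 1071]);
translate([897, 85, 43]) cube([73, 22, 1071]);
translate([1074, 85, 43]) cube([73, 22, 1071]);
translate([1251, 85, 43]) cube([73, 22, 1071]);
translate([1428, 85, 43]) cube([73, 22, 1071]);
translate([1605, 85, 43]) cube([73, 22, 1071]);


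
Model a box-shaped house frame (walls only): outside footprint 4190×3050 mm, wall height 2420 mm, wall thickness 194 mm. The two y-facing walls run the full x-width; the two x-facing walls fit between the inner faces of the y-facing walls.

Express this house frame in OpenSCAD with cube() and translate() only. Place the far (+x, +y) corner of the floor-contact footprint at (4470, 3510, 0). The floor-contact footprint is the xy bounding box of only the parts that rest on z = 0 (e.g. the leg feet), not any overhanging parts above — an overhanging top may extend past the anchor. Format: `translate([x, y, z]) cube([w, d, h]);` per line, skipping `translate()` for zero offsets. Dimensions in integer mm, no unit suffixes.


translate([280, 460, 0]) cube([4190, 194, 2420]);
translate([280, 3316, 0]) cube([4190, 194, 2420]);
translate([280, 654, 0]) cube([194, 2662, 2420]);
translate([4276, 654, 0]) cube([194, 2662, 2420]);


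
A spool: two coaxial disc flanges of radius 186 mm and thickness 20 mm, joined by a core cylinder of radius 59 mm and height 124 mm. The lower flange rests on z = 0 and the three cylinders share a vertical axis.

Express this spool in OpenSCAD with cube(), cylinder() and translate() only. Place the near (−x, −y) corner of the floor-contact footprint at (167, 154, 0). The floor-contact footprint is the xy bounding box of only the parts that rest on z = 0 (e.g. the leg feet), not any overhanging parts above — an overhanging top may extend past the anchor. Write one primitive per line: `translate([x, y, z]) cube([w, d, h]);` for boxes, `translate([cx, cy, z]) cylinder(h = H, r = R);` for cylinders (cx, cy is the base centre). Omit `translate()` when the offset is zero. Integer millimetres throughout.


translate([353, 340, 0]) cylinder(h = 20, r = 186);
translate([353, 340, 20]) cylinder(h = 124, r = 59);
translate([353, 340, 144]) cylinder(h = 20, r = 186);


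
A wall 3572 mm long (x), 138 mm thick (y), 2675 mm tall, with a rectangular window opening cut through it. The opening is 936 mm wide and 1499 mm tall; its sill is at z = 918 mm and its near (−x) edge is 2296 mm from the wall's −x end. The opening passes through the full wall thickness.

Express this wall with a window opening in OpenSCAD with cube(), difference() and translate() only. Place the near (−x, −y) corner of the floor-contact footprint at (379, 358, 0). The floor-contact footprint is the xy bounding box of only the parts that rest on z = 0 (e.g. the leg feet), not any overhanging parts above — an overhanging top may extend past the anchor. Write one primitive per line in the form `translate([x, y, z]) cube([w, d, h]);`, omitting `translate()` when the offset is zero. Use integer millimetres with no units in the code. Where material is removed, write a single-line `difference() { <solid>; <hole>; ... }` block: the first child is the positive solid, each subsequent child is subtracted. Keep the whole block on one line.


difference() { translate([379, 358, 0]) cube([3572, 138, 2675]); translate([2675, 358, 918]) cube([936, 138, 1499]); }


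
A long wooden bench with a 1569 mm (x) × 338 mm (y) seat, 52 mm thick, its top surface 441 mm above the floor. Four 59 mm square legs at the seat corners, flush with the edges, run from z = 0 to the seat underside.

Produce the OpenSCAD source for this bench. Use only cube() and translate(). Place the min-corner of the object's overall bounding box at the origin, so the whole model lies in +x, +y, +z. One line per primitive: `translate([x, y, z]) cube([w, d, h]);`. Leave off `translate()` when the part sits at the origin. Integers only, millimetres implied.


translate([0, 0, 389]) cube([1569, 338, 52]);
cube([59, 59, 389]);
translate([0, 279, 0]) cube([59, 59, 389]);
translate([1510, 0, 0]) cube([59, 59, 389]);
translate([1510, 279, 0]) cube([59, 59, 389]);


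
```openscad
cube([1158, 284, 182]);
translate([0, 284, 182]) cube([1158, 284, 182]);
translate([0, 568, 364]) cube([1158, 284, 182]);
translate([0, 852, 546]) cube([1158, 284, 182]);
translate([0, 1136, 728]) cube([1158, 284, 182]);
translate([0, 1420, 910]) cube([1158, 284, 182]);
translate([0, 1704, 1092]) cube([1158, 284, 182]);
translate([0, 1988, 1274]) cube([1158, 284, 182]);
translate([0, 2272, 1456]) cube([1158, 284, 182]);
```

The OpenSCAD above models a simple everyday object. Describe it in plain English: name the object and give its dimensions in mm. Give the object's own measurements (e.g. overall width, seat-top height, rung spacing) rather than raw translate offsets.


A straight staircase of 9 solid steps. Each step is 1158 mm wide (x), 284 mm deep (y, the going) and 182 mm tall (the rise). The first step rests on the floor; each subsequent step sits one going further in +y and one rise higher in +z, directly behind and above the previous step with no overlap.


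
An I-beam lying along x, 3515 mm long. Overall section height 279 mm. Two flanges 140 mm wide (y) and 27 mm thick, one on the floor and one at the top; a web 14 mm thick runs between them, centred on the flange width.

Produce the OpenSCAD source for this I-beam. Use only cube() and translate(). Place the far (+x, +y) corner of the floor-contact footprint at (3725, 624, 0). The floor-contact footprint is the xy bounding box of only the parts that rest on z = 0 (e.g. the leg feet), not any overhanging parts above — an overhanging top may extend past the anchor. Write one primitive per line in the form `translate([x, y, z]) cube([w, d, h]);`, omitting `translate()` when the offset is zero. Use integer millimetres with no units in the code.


translate([210, 484, 0]) cube([3515, 140, 27]);
translate([210, 547, 27]) cube([3515, 14, 225]);
translate([210, 484, 252]) cube([3515, 140, 27]);


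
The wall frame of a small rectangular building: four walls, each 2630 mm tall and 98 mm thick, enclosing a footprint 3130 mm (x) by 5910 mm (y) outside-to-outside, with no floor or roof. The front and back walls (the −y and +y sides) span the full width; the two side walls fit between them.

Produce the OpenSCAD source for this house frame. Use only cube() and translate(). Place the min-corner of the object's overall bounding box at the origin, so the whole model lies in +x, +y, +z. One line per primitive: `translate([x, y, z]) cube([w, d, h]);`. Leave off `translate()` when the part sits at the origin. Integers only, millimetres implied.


cube([3130, 98, 2630]);
translate([0, 5812, 0]) cube([3130, 98, 2630]);
translate([0, 98, 0]) cube([98, 5714, 2630]);
translate([3032, 98, 0]) cube([98, 5714, 2630]);


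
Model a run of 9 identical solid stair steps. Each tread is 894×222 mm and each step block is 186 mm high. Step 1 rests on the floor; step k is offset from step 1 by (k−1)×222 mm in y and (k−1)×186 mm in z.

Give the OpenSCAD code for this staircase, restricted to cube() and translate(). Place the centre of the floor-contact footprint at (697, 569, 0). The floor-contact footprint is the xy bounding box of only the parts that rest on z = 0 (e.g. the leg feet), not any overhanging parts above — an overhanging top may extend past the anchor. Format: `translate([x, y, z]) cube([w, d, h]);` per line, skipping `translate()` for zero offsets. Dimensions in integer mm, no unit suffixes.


translate([250, 458, 0]) cube([894, 222, 186]);
translate([250, 680, 186]) cube([894, 222, 186]);
translate([250, 902, 372]) cube([894, 222, 186]);
translate([250, 1124, 558]) cube([894, 222, 186]);
translate([250, 1346, 744]) cube([894, 222, 186]);
translate([250, 1568, 930]) cube([894, 222, 186]);
translate([250, 1790, 1116]) cube([894, 222, 186]);
translate([250, 2012, 1302]) cube([894, 222, 186]);
translate([250, 2234, 1488]) cube([894, 222, 186]);


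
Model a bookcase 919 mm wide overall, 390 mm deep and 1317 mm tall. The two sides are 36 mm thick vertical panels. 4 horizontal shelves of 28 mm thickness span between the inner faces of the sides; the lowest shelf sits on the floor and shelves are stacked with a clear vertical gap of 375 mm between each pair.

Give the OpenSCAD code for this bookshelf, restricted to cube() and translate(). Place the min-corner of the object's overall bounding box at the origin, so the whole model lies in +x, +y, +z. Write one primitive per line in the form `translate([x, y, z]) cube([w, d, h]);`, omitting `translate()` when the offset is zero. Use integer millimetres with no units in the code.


cube([36, 390, 1317]);
translate([883, 0, 0]) cube([36, 390, 1317]);
translate([36, 0, 0]) cube([847, 390, 28]);
translate([36, 0, 403]) cube([847, 390, 28]);
translate([36, 0, 806]) cube([847, 390, 28]);
translate([36, 0, 1209]) cube([847, 390, 28]);


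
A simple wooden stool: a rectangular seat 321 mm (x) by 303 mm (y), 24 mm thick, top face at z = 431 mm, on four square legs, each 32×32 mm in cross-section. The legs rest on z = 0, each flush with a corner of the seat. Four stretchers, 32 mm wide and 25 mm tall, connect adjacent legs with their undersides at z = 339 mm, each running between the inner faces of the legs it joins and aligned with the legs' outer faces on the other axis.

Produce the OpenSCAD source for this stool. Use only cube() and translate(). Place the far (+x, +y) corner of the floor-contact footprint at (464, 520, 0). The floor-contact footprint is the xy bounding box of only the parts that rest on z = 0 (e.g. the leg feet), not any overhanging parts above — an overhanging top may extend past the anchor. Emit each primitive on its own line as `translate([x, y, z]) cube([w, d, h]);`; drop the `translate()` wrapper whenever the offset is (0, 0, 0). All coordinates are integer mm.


// leg_h = 431 - 24 = 407
// stretcher span = 321 - 2*32 = 257
translate([143, 217, 407]) cube([321, 303, 24]);
translate([143, 217, 0]) cube([32, 32, 407]);
translate([432, 217, 0]) cube([32, 32, 407]);
translate([143, 488, 0]) cube([32, 32, 407]);
translate([432, 488, 0]) cube([32, 32, 407]);
translate([175, 217, 339]) cube([257, 32, 25]);
translate([175, 488, 339]) cube([257, 32, 25]);
translate([143, 249, 339]) cube([32, 239, 25]);
translate([432, 249, 339]) cube([32, 239, 25]);
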